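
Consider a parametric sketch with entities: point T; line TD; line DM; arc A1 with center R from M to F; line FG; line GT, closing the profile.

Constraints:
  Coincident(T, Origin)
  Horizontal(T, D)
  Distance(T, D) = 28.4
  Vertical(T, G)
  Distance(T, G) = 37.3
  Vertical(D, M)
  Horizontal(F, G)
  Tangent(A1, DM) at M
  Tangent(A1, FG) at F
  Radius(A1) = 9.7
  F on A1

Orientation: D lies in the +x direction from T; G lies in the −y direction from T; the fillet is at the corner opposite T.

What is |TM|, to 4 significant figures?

39.60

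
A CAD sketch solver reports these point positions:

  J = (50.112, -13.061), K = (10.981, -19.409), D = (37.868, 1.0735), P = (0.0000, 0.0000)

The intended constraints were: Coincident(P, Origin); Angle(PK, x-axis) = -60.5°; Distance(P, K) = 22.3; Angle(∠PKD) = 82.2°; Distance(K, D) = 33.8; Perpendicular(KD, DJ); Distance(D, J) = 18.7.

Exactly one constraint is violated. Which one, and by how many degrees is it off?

Perpendicular(KD, DJ) — off by 3.60°.

P = (0.00, 0.00) ✓; PK at -60.50° ✓; |PK| = 22.30 ✓; ∠PKD = 82.20° ✓; |KD| = 33.80 ✓; ∠(KD, DJ) = 86.40° ✗; |DJ| = 18.70 ✓.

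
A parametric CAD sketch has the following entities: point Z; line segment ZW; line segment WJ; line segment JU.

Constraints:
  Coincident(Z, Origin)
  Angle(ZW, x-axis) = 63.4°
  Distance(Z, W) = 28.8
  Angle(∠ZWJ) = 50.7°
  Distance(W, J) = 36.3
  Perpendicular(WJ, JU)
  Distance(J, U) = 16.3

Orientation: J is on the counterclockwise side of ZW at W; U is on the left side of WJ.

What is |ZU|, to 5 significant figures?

19.025

Z is at the origin; ZW runs at 63.4° with length 28.8, so W = 28.8·(cos 63.4°, sin 63.4°) = (12.895, 25.752). ∠ZWJ = 50.7°, so WJ runs at 63.4° + (180° − 50.7°) = 192.70° from the x-axis; with |WJ| = 36.3, J = W + 36.3·(cos 192.70°, sin 192.70°) = (-22.516, 17.771). WJ is perpendicular to JU; with |JU| = 16.3 on the left of WJ, U = J + 16.3·(0.21985, -0.97553) = (-18.933, 1.8700). Then |ZU| = |U − Z| = 19.025.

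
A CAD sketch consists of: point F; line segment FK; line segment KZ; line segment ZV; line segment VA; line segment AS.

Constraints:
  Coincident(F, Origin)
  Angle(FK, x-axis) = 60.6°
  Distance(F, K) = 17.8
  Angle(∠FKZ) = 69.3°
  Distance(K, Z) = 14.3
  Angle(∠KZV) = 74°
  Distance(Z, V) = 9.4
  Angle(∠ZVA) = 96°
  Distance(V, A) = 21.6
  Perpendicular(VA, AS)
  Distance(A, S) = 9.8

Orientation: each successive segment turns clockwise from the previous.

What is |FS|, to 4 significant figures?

25.34

F is at the origin; FK runs at 60.6° with length 17.8, so K = (8.738, 15.51). ∠FKZ = 69.3° gives KZ at -50.10° from the x-axis; with |KZ| = 14.3, Z = (17.91, 4.537). ∠KZV = 74.0° gives ZV at -156.1° from the x-axis; with |ZV| = 9.4, V = (9.317, 0.7288). ∠ZVA = 96.0° gives VA at 119.9° from the x-axis; with |VA| = 21.6, A = (-1.451, 19.45). The perpendicularity gives AS at right angles to VA, so AS runs at 29.90°; with |AS| = 9.8, S = (7.045, 24.34). Then |FS| = |S − F| = 25.34.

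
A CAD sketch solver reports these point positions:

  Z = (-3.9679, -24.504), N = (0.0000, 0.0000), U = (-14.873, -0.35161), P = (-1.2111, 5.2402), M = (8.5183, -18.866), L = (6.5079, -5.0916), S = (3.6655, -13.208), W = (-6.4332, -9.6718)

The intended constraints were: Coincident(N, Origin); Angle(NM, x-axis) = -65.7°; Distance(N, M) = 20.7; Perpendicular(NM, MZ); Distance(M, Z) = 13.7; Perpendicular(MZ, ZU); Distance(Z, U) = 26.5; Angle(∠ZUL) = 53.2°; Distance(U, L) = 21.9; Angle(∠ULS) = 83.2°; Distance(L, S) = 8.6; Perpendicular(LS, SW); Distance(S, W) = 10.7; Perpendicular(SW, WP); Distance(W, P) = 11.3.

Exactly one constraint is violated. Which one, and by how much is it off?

Distance(W, P) = 11.3 — off by 4.50.

N = (0.00, 0.00) ✓; NM at -65.70° ✓; |NM| = 20.70 ✓; ∠(NM, MZ) = 90.00° ✓; |MZ| = 13.70 ✓; ∠(MZ, ZU) = 90.00° ✓; |ZU| = 26.50 ✓; ∠ZUL = 53.20° ✓; |UL| = 21.90 ✓; ∠ULS = 83.20° ✓; |LS| = 8.600 ✓; ∠(LS, SW) = 90.00° ✓; |SW| = 10.70 ✓; ∠(SW, WP) = 90.00° ✓; |WP| = 15.80 ✗.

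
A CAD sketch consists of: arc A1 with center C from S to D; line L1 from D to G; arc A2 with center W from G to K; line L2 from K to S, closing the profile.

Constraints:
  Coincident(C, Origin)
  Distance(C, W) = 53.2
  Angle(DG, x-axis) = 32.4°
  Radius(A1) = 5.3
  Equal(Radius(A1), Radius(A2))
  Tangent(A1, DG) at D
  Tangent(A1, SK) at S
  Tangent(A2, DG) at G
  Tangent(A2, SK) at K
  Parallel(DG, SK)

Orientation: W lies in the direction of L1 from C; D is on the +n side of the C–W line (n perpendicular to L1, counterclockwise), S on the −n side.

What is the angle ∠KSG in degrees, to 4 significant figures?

11.27°

Tangency of A1 to both parallel lines with radius 5.3 puts D and S at C ± 5.3·n: D = (-2.840, 4.475), S = (2.840, -4.475). Equal radii place G and K the same way about W: G = W + 5.3·n = (42.08, 32.98), K = W − 5.3·n = (47.76, 24.03). Then cos ∠KSG = SK·SG / (|SK||SG|), giving 11.27°.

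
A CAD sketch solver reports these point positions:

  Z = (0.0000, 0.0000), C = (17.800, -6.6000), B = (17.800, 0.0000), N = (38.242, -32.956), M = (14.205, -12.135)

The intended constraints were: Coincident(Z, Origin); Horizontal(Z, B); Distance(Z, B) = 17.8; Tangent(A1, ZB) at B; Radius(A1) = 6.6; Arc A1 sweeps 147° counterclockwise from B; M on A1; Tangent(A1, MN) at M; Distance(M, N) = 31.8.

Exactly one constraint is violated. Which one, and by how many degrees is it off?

Tangent(A1, MN) at M — off by 7.90°.

Z = (0.00, 0.00) ✓; Z.y = 0.00, B.y = 0.00 ✓; |ZB| = 17.80 ✓; ∠(CB, BZ) = 90.00° ✓; |CB| = 6.600 ✓; bearing(C→M) − bearing(C→B) = 147.0° ✓; |CM| = 6.600 ✓; ∠(CM, MN) = 97.90° ✗; |MN| = 31.80 ✓.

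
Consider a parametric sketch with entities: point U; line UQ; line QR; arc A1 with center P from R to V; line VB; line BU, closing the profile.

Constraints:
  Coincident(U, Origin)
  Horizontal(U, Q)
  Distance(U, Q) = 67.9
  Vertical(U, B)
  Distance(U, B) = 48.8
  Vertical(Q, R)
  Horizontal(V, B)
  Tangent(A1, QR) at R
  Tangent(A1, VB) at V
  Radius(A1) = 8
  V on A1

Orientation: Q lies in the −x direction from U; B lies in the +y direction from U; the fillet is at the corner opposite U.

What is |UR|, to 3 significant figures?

79.2

The virtual corner opposite U is at (-67.9, 48.8). The tangent condition forces PR to be normal to QR and the tangent condition forces PV to be normal to VB, with radius 8.0, so the center P sits 8.0 in from both sides at P = (-59.9, 40.8). That places the tangent points at R = (-67.9, 40.8) on QR and V = (-59.9, 48.8) on VB. Then |UR| = |R − U| = 79.2.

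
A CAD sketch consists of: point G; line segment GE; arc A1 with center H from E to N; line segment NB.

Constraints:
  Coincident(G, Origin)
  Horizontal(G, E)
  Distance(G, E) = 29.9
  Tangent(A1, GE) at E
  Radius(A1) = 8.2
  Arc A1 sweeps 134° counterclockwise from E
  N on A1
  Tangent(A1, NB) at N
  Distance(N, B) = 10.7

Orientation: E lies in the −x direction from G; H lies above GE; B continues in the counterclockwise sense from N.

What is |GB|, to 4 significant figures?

38.14

G is at the origin; G and E share the same y with |GE| = 29.9 and E on the −x side, so E = (-29.90, 0.000). Since A1 is tangent to GE there, HE ⟂ GE, so H = E + (0, 8.2) = (-29.90, 8.200). On A1, E sits at bearing -90° from H; a 134° counterclockwise sweep puts N at bearing 44°, so N = H + 8.2·(cos 44°, sin 44°) = (-24.00, 13.90). A1 meets NB tangentially, so HN is at right angles to NB, so NB runs along (−sin 44°, cos 44°); with |NB| = 10.7, B = (-31.43, 21.59). Then |GB| = |B − G| = 38.14.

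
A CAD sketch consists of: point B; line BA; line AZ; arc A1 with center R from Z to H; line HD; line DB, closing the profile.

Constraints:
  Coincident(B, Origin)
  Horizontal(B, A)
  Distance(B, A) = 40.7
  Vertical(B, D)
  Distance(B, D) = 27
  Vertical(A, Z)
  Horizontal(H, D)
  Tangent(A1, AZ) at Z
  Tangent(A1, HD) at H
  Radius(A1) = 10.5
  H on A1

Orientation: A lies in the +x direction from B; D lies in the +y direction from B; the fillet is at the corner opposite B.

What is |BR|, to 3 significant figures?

34.4

B and D share the same x with |BD| = 27.0 and D on the +y side, so D = (0.00, 27.0). The virtual corner opposite B is at (40.7, 27.0). Since A1 is tangent to AZ there, RZ ⟂ AZ and the tangent condition forces RH to be normal to HD, with radius 10.5, so the center R sits 10.5 in from both sides at R = (30.2, 16.5). Then |BR| = |R − B| = 34.4.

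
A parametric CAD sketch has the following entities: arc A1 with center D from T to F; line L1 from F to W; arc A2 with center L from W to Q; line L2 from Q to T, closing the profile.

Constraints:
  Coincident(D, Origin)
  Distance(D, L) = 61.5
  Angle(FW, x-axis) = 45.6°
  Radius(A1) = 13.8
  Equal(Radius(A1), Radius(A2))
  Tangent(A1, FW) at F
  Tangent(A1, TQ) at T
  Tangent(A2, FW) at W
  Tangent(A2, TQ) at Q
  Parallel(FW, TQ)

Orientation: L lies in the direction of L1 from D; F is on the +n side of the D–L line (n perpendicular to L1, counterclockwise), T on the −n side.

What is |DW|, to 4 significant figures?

63.03

Tangency of A1 to both parallel lines with radius 13.8 puts F and T at D ± 13.8·n: F = (-9.860, 9.655), T = (9.860, -9.655). Equal radii place W and Q the same way about L: W = L + 13.8·n = (33.17, 53.60), Q = L − 13.8·n = (52.89, 34.28). Then |DW| = |W − D| = 63.03.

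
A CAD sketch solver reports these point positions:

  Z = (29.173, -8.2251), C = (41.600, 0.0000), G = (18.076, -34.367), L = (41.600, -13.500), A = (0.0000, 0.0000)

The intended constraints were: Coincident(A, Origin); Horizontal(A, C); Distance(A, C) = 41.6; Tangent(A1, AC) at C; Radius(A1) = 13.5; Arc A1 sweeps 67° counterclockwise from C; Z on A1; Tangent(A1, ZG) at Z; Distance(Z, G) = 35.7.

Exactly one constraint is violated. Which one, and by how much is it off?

Distance(Z, G) = 35.7 — off by 7.30.

A = (0.00, 0.00) ✓; A.y = 0.00, C.y = 0.00 ✓; |AC| = 41.60 ✓; ∠(LC, CA) = 90.00° ✓; |LC| = 13.50 ✓; bearing(L→Z) − bearing(L→C) = 67.00° ✓; |LZ| = 13.50 ✓; ∠(LZ, ZG) = 90.00° ✓; |ZG| = 28.40 ✗.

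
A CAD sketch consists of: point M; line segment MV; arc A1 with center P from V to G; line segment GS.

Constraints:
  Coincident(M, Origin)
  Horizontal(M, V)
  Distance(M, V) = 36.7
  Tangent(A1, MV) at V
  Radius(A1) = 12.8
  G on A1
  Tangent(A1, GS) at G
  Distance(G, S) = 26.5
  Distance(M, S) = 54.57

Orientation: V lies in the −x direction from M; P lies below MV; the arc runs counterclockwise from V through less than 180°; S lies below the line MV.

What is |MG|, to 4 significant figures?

51.51

Checks: |PG| = 12.80 ✓; ∠(PG, GS) = 90.00° ✓; |GS| = 26.50 ✓; |MS| = 54.57 ✓.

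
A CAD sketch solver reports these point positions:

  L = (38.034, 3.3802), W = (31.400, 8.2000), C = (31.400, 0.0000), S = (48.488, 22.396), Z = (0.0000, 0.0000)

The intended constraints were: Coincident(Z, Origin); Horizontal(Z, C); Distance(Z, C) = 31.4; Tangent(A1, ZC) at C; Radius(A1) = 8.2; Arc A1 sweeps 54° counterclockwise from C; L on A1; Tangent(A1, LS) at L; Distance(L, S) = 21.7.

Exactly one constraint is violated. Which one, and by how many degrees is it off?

Tangent(A1, LS) at L — off by 7.20°.

Z = (0.00, 0.00) ✓; Z.y = 0.00, C.y = 0.00 ✓; |ZC| = 31.40 ✓; ∠(WC, CZ) = 90.00° ✓; |WC| = 8.200 ✓; bearing(W→L) − bearing(W→C) = 54.00° ✓; |WL| = 8.200 ✓; ∠(WL, LS) = 82.80° ✗; |LS| = 21.70 ✓.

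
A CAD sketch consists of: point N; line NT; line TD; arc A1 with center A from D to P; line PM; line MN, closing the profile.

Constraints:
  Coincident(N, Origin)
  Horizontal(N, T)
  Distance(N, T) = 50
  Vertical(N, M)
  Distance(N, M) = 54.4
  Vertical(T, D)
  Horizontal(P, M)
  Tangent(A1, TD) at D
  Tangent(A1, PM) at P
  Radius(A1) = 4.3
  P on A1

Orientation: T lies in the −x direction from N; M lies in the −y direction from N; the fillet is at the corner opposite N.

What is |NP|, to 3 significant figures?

71.0

N is at the origin; NT is horizontal with |NT| = 50.0 and T on the −x side, so T = (-50.0, 0.00). NM is vertical with |NM| = 54.4 and M on the −y side, so M = (0.00, -54.4). The virtual corner opposite N is at (-50.0, -54.4). Since A1 is tangent to TD there, AD ⟂ TD and since A1 is tangent to PM there, AP ⟂ PM, with radius 4.3, so the center A sits 4.3 in from both sides at A = (-45.7, -50.1). That places the tangent points at D = (-50.0, -50.1) on TD and P = (-45.7, -54.4) on PM. Then |NP| = |P − N| = 71.0.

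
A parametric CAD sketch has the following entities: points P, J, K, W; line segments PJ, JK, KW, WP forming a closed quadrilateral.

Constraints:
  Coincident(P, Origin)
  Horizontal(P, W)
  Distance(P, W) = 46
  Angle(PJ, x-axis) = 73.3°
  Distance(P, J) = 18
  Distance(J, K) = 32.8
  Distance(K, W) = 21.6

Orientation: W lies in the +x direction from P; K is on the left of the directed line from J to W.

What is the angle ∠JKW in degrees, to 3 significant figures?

107°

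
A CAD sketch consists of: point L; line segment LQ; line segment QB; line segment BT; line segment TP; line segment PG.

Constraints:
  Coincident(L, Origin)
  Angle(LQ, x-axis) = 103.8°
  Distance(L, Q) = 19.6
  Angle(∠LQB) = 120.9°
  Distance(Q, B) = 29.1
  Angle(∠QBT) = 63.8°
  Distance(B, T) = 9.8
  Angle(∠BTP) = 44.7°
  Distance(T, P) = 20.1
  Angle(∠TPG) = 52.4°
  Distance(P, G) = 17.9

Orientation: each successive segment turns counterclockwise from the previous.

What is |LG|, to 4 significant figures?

50.10

L is at the origin; LQ runs at 103.8° with length 19.6, so Q = (-4.675, 19.03). ∠LQB = 120.9° gives QB at 162.9° from the x-axis; with |QB| = 29.1, B = (-32.49, 27.59). ∠QBT = 63.8° gives BT at -80.90° from the x-axis; with |BT| = 9.8, T = (-30.94, 17.91). ∠BTP = 44.7° gives TP at 54.40° from the x-axis; with |TP| = 20.1, P = (-19.24, 34.26). ∠TPG = 52.4° gives PG at -178.0° from the x-axis; with |PG| = 17.9, G = (-37.13, 33.63). Then |LG| = |G − L| = 50.10.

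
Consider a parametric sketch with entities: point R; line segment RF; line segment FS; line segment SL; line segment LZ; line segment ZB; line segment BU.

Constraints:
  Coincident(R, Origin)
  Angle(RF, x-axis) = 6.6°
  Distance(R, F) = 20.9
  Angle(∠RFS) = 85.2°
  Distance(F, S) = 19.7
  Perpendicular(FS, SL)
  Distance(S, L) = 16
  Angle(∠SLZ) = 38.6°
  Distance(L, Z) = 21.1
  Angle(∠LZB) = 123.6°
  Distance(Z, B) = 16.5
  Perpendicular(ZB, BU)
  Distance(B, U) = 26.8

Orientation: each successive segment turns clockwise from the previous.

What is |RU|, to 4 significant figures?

45.62

∠LZB = 123.6° gives ZB at -16.00° from the x-axis; with |ZB| = 16.5, B = (37.32, -8.663). The perpendicularity gives BU at right angles to ZB, so BU runs at -106.0°; with |BU| = 26.8, U = (29.93, -34.43). Then |RU| = |U − R| = 45.62.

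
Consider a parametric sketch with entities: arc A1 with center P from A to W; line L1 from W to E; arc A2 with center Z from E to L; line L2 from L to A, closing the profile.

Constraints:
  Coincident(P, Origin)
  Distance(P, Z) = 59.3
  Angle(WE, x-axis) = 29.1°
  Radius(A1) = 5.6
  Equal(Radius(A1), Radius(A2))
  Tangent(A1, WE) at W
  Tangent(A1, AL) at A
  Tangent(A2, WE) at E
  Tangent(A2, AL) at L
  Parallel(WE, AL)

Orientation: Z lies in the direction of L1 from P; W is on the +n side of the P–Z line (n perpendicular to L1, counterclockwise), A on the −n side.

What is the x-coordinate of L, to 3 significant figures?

54.5

Tangency of A1 to both parallel lines with radius 5.6 puts W and A at P ± 5.6·n: W = (-2.72, 4.89), A = (2.72, -4.89). Equal radii place E and L the same way about Z: E = Z + 5.6·n = (49.1, 33.7), L = Z − 5.6·n = (54.5, 23.9). So L.x = 54.5.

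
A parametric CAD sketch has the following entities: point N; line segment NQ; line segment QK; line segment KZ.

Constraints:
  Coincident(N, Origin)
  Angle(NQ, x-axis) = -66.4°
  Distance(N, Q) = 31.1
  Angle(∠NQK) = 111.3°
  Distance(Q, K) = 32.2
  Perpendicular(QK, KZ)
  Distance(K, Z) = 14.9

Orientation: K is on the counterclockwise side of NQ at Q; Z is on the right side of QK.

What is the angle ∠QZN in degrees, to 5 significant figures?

20.417°

N is at the origin; NQ runs at -66.4° with length 31.1, so Q = 31.1·(cos -66.4°, sin -66.4°) = (12.451, -28.499). ∠NQK = 111.3°, so QK runs at -66.4° + (180° − 111.3°) = 2.3000° from the x-axis; with |QK| = 32.2, K = Q + 32.2·(cos 2.3000°, sin 2.3000°) = (44.625, -27.207). The perpendicularity gives KZ at right angles to QK; with |KZ| = 14.9 on the right of QK, Z = K + 14.9·(0.040132, -0.99919) = (45.223, -42.095). Then cos ∠QZN = ZQ·ZN / (|ZQ||ZN|), giving 20.417°.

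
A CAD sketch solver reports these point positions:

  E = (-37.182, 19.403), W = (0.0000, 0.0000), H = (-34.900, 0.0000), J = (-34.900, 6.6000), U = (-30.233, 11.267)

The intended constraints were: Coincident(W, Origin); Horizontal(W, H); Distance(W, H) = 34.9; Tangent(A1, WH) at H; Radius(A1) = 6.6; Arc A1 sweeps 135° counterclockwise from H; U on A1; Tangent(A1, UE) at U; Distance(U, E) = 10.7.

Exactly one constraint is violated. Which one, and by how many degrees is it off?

Tangent(A1, UE) at U — off by 4.50°.

W = (0.00, 0.00) ✓; W.y = 0.00, H.y = 0.00 ✓; |WH| = 34.90 ✓; ∠(JH, HW) = 90.00° ✓; |JH| = 6.600 ✓; bearing(J→U) − bearing(J→H) = 135.0° ✓; |JU| = 6.600 ✓; ∠(JU, UE) = 94.50° ✗; |UE| = 10.70 ✓.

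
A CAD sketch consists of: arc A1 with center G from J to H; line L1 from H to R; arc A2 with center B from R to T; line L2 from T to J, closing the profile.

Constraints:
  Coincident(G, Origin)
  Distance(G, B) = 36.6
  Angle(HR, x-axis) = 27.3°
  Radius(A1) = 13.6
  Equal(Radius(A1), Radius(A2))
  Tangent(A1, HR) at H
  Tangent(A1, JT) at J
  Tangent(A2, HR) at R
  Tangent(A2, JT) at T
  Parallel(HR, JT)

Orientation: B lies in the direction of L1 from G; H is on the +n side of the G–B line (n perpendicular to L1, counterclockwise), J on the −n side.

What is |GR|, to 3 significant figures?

39.0

The slot axis is L1's direction at 27.3°, so u = (cos 27.3°, sin 27.3°) = (0.889, 0.459) and n = (−sin 27.3°, cos 27.3°) = (-0.459, 0.889). G is at the origin and B lies 36.6 along u from G, so B = 36.6·u = (32.5, 16.8). Tangency of A1 to both parallel lines with radius 13.6 puts H and J at G ± 13.6·n: H = (-6.24, 12.1), J = (6.24, -12.1). Equal radii place R and T the same way about B: R = B + 13.6·n = (26.3, 28.9), T = B − 13.6·n = (38.8, 4.70). Then |GR| = |R − G| = 39.0.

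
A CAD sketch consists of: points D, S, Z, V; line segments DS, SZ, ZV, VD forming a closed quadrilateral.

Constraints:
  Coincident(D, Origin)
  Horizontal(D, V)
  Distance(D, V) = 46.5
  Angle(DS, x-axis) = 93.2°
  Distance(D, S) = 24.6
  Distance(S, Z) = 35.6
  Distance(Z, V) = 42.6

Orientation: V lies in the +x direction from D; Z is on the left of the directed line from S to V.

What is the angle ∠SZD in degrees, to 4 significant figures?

27.03°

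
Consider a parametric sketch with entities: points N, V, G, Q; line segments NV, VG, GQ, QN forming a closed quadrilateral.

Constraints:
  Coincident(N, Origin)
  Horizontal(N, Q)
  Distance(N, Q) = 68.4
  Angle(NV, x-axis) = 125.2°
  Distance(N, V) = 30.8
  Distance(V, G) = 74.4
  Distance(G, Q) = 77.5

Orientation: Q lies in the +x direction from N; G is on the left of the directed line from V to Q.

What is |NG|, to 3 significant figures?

82.4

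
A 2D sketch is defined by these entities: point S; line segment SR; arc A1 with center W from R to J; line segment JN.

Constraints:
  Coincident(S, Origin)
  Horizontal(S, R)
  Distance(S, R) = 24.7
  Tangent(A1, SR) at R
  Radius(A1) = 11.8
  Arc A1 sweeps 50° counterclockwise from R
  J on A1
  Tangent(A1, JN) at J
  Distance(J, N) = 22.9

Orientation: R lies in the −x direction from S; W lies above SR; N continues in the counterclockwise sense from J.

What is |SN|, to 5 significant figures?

21.778

On A1, R sits at bearing -90° from W; a 50° counterclockwise sweep puts J at bearing -40°, so J = W + 11.8·(cos -40°, sin -40°) = (-15.661, 4.2151). Since A1 is tangent to JN there, WJ ⟂ JN, so JN runs along (−sin -40°, cos -40°); with |JN| = 22.9, N = (-0.94084, 21.758). Then |SN| = |N − S| = 21.778.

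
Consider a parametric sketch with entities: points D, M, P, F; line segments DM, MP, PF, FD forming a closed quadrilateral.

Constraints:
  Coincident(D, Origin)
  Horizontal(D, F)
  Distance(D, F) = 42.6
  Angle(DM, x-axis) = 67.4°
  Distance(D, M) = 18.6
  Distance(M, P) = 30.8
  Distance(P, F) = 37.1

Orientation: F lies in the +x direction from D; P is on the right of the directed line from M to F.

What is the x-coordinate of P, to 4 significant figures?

8.088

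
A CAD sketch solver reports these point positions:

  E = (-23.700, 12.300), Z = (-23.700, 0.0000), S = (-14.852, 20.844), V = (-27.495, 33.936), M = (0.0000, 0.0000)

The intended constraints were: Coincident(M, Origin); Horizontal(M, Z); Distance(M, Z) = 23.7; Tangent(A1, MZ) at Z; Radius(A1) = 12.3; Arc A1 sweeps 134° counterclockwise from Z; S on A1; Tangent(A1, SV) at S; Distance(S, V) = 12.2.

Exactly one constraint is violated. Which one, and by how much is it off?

Distance(S, V) = 12.2 — off by 6.00.

M = (0.00, 0.00) ✓; M.y = 0.00, Z.y = 0.00 ✓; |MZ| = 23.70 ✓; ∠(EZ, ZM) = 90.00° ✓; |EZ| = 12.30 ✓; bearing(E→S) − bearing(E→Z) = 134.0° ✓; |ES| = 12.30 ✓; ∠(ES, SV) = 90.00° ✓; |SV| = 18.20 ✗.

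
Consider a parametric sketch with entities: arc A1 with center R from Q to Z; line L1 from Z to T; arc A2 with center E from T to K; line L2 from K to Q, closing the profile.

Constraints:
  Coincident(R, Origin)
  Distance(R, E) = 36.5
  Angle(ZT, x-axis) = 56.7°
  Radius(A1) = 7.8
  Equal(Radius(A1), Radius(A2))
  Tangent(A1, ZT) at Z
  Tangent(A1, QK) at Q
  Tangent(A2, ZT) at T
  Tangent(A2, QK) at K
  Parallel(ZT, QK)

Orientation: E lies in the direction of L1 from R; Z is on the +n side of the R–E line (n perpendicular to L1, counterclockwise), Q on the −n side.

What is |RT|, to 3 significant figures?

37.3

The slot axis is L1's direction at 56.7°, so u = (cos 56.7°, sin 56.7°) = (0.549, 0.836) and n = (−sin 56.7°, cos 56.7°) = (-0.836, 0.549). R is at the origin and E lies 36.5 along u from R, so E = 36.5·u = (20.0, 30.5). Tangency of A1 to both parallel lines with radius 7.8 puts Z and Q at R ± 7.8·n: Z = (-6.52, 4.28), Q = (6.52, -4.28). Equal radii place T and K the same way about E: T = E + 7.8·n = (13.5, 34.8), K = E − 7.8·n = (26.6, 26.2). Then |RT| = |T − R| = 37.3.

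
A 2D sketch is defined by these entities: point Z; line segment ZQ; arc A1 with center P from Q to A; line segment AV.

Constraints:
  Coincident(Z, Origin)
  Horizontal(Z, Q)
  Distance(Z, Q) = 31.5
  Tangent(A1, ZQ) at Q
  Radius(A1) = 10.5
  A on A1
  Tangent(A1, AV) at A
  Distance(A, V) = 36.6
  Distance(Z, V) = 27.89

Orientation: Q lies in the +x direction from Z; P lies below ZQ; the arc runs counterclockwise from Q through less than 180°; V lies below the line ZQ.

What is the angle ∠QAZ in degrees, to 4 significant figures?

151.9°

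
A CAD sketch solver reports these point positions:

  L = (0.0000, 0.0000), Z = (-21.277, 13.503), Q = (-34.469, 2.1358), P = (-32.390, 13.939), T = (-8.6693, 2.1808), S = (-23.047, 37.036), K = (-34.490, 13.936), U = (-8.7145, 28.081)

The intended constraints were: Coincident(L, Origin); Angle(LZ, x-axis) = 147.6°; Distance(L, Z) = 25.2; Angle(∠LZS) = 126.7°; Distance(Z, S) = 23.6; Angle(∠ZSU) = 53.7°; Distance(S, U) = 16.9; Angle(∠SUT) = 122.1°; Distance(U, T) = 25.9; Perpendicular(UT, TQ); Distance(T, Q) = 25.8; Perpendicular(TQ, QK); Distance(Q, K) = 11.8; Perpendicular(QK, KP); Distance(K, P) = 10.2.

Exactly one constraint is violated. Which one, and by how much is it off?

Distance(K, P) = 10.2 — off by 8.10.

L = (0.00, 0.00) ✓; LZ at 147.6° ✓; |LZ| = 25.20 ✓; ∠LZS = 126.7° ✓; |ZS| = 23.60 ✓; ∠ZSU = 53.70° ✓; |SU| = 16.90 ✓; ∠SUT = 122.1° ✓; |UT| = 25.90 ✓; ∠(UT, TQ) = 90.00° ✓; |TQ| = 25.80 ✓; ∠(TQ, QK) = 90.00° ✓; |QK| = 11.80 ✓; ∠(QK, KP) = 90.02° ✓; |KP| = 2.100 ✗.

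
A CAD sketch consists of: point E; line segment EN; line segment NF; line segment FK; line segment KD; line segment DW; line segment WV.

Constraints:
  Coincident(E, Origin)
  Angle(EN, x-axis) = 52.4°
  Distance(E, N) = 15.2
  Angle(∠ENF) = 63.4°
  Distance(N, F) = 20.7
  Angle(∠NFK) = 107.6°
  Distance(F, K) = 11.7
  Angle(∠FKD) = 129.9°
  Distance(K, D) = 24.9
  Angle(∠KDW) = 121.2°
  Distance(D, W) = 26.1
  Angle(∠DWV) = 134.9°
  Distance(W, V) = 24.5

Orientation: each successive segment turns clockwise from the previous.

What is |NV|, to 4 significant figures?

34.98

∠KDW = 121.2° gives DW at 114.5° from the x-axis; with |DW| = 26.1, W = (-25.77, 12.02). ∠DWV = 134.9° gives WV at 69.40° from the x-axis; with |WV| = 24.5, V = (-17.15, 34.96). Then |NV| = |V − N| = 34.98.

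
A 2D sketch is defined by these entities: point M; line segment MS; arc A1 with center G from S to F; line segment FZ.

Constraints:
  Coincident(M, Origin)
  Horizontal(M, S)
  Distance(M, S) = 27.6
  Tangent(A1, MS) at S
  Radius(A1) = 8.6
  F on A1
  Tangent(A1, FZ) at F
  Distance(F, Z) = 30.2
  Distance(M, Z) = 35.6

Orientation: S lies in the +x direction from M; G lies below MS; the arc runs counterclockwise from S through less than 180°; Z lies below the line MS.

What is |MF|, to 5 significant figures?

20.315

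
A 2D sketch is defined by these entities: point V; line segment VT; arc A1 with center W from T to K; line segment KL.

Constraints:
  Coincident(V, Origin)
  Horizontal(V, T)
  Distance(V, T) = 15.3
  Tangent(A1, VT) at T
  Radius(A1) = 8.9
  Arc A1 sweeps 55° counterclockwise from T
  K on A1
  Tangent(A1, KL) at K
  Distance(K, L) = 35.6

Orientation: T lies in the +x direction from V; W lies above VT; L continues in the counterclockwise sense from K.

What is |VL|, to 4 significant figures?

54.18

V is at the origin; VT is horizontal with |VT| = 15.3 and T on the +x side, so T = (15.30, 0.000). The tangent condition forces WT to be normal to VT, so W = T + (0, 8.9) = (15.30, 8.900). On A1, T sits at bearing -90° from W; a 55° counterclockwise sweep puts K at bearing -35°, so K = W + 8.9·(cos -35°, sin -35°) = (22.59, 3.795). Tangency of A1 to KL means the radius WK is perpendicular to KL, so KL runs along (−sin -35°, cos -35°); with |KL| = 35.6, L = (43.01, 32.96). Then |VL| = |L − V| = 54.18.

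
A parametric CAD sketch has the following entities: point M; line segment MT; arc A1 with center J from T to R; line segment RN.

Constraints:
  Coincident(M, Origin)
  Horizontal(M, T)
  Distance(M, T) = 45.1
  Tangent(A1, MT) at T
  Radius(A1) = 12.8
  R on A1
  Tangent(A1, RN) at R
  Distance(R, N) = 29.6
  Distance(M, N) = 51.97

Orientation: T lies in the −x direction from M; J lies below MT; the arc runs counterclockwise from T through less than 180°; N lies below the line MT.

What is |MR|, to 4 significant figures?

57.98

Checks: |JT| = 12.80 ✓; |JR| = 12.80 ✓; ∠(JR, RN) = 90.00° ✓; |RN| = 29.60 ✓; |MN| = 51.97 ✓.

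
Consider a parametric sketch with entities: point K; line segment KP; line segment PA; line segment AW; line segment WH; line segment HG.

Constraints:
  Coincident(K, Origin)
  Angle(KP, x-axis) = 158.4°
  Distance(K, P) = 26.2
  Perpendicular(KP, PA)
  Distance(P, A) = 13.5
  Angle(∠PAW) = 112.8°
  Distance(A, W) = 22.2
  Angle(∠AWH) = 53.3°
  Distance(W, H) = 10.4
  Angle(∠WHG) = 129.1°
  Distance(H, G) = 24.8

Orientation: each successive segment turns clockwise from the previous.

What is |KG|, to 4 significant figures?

30.71

K is at the origin; KP runs at 158.4° with length 26.2, so P = (-24.36, 9.645). KP ⟂ PA, so PA runs at 68.40°; with |PA| = 13.5, A = (-19.39, 22.20). ∠PAW = 112.8° gives AW at 1.200° from the x-axis; with |AW| = 22.2, W = (2.805, 22.66). ∠AWH = 53.3° gives WH at -125.5° from the x-axis; with |WH| = 10.4, H = (-3.235, 14.19). ∠WHG = 129.1° gives HG at -176.4° from the x-axis; with |HG| = 24.8, G = (-27.99, 12.64). Then |KG| = |G − K| = 30.71.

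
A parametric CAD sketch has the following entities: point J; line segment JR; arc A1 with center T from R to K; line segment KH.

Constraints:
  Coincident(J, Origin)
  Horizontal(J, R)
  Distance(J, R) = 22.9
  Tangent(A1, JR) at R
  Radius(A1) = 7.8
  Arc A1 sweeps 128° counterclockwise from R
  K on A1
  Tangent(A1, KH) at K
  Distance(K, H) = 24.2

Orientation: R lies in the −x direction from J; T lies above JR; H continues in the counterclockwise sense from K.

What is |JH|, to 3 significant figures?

44.8

J is at the origin; JR is horizontal with |JR| = 22.9 and R on the −x side, so R = (-22.9, 0.00). The tangent condition forces TR to be normal to JR, so T = R + (0, 7.8) = (-22.9, 7.80). On A1, R sits at bearing -90° from T; a 128° counterclockwise sweep puts K at bearing 38°, so K = T + 7.8·(cos 38°, sin 38°) = (-16.8, 12.6). Tangency of A1 to KH means the radius TK is perpendicular to KH, so KH runs along (−sin 38°, cos 38°); with |KH| = 24.2, H = (-31.7, 31.7). Then |JH| = |H − J| = 44.8.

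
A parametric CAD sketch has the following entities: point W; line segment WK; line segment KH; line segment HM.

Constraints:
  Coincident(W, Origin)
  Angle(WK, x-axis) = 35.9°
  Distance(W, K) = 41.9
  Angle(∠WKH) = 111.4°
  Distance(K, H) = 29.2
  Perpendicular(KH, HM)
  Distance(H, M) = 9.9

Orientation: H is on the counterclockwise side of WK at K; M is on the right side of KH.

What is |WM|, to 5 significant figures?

66.117

W is at the origin; WK runs at 35.9° with length 41.9, so K = 41.9·(cos 35.9°, sin 35.9°) = (33.941, 24.569). ∠WKH = 111.4°, so KH runs at 35.9° + (180° − 111.4°) = 104.50° from the x-axis; with |KH| = 29.2, H = K + 29.2·(cos 104.50°, sin 104.50°) = (26.630, 52.839). The perpendicularity gives HM at right angles to KH; with |HM| = 9.9 on the right of KH, M = H + 9.9·(0.96815, 0.25038) = (36.214, 55.318). Then |WM| = |M − W| = 66.117.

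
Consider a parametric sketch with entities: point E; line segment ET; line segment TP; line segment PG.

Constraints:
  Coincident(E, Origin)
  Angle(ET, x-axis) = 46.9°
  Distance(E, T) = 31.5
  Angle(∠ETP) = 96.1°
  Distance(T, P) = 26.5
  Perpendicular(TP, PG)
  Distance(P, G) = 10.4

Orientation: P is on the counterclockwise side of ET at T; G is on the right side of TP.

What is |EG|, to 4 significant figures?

51.30

E is at the origin; ET runs at 46.9° with length 31.5, so T = 31.5·(cos 46.9°, sin 46.9°) = (21.52, 23.00). ∠ETP = 96.1°, so TP runs at 46.9° + (180° − 96.1°) = 130.8° from the x-axis; with |TP| = 26.5, P = T + 26.5·(cos 130.8°, sin 130.8°) = (4.207, 43.06). The perpendicularity gives PG at right angles to TP; with |PG| = 10.4 on the right of TP, G = P + 10.4·(0.7570, 0.6534) = (12.08, 49.86). Then |EG| = |G − E| = 51.30.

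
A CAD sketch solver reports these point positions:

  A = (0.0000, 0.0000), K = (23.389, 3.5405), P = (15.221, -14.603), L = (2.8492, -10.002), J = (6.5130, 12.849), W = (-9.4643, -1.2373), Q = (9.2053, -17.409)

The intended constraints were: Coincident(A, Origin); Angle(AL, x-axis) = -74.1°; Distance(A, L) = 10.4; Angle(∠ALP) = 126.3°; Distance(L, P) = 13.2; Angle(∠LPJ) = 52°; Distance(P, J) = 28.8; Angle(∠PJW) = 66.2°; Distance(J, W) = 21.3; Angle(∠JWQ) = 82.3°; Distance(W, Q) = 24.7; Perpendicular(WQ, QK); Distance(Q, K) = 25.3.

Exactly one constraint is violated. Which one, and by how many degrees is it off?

Perpendicular(WQ, QK) — off by 6.80°.

A = (0.00, 0.00) ✓; AL at -74.10° ✓; |AL| = 10.40 ✓; ∠ALP = 126.3° ✓; |LP| = 13.20 ✓; ∠LPJ = 52.00° ✓; |PJ| = 28.80 ✓; ∠PJW = 66.20° ✓; |JW| = 21.30 ✓; ∠JWQ = 82.30° ✓; |WQ| = 24.70 ✓; ∠(WQ, QK) = 96.80° ✗; |QK| = 25.30 ✓.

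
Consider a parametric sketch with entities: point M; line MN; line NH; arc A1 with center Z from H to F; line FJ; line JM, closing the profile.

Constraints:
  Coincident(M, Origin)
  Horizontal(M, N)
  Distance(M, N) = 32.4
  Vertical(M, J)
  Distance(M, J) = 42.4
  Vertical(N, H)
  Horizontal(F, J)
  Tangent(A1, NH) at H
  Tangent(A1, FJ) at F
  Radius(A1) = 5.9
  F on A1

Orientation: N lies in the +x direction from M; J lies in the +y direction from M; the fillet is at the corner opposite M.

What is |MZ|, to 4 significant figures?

45.11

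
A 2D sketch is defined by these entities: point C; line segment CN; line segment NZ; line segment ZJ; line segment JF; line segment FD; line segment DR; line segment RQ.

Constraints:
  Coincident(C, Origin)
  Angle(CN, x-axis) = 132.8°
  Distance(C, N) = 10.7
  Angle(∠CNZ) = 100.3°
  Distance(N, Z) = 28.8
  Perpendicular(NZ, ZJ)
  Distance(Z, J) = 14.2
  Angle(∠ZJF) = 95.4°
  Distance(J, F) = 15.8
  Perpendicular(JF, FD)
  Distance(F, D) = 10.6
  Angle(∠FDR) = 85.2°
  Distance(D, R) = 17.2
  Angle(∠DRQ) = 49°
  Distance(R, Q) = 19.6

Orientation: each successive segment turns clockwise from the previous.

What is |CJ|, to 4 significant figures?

30.93

C is at the origin; CN runs at 132.8° with length 10.7, so N = (-7.270, 7.851). ∠CNZ = 100.3° gives NZ at 53.10° from the x-axis; with |NZ| = 28.8, Z = (10.02, 30.88). NZ is perpendicular to ZJ, so ZJ runs at -36.90°; with |ZJ| = 14.2, J = (21.38, 22.36). Then |CJ| = |J − C| = 30.93.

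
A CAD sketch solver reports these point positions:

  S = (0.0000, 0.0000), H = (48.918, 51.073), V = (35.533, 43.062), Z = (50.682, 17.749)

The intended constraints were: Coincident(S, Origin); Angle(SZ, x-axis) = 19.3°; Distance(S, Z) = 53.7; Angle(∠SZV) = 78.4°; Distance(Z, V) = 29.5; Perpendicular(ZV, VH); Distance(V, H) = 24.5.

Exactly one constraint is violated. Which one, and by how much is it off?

Distance(V, H) = 24.5 — off by 8.90.

S = (0.00, 0.00) ✓; SZ at 19.30° ✓; |SZ| = 53.70 ✓; ∠SZV = 78.40° ✓; |ZV| = 29.50 ✓; ∠(ZV, VH) = 90.00° ✓; |VH| = 15.60 ✗.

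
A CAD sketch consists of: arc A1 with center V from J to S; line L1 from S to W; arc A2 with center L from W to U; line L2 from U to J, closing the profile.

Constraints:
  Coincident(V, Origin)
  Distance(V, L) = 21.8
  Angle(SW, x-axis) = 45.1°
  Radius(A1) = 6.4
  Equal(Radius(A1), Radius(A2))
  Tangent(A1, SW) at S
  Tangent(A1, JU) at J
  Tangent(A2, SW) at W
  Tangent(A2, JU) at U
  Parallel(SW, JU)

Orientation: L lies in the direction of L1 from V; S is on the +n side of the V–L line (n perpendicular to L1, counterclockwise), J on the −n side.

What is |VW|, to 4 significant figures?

22.72

The slot axis is L1's direction at 45.1°, so u = (cos 45.1°, sin 45.1°) = (0.7059, 0.7083) and n = (−sin 45.1°, cos 45.1°) = (-0.7083, 0.7059). V is at the origin and L lies 21.8 along u from V, so L = 21.8·u = (15.39, 15.44). Tangency of A1 to both parallel lines with radius 6.4 puts S and J at V ± 6.4·n: S = (-4.533, 4.518), J = (4.533, -4.518). Equal radii place W and U the same way about L: W = L + 6.4·n = (10.85, 19.96), U = L − 6.4·n = (19.92, 10.92). Then |VW| = |W − V| = 22.72.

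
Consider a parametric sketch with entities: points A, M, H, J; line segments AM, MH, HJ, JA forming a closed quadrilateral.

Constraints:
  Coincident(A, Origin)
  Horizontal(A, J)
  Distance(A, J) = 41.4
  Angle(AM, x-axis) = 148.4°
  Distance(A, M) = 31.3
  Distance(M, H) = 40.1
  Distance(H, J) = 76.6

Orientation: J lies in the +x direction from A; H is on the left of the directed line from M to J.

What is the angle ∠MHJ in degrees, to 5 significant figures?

65.223°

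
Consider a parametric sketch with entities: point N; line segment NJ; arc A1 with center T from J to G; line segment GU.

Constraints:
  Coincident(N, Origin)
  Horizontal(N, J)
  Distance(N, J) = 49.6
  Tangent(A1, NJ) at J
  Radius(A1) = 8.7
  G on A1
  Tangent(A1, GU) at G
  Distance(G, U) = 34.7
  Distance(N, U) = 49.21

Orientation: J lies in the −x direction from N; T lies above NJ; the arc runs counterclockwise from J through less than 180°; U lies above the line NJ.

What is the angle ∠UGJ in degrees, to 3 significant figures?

144°

Checks: |TG| = 8.700 ✓; ∠(TG, GU) = 90.00° ✓; |GU| = 34.70 ✓; |NU| = 49.21 ✓.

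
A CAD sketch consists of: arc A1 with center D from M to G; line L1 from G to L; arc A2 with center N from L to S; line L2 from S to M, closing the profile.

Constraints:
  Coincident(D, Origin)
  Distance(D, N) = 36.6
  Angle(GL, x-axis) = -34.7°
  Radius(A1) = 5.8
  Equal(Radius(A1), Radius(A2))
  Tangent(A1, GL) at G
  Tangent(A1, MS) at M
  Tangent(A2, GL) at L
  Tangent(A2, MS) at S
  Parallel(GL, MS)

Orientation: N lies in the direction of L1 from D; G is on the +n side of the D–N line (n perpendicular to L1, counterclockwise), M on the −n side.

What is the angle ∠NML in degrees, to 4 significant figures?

8.581°

The slot axis is L1's direction at -34.7°, so u = (cos -34.7°, sin -34.7°) = (0.8221, -0.5693) and n = (−sin -34.7°, cos -34.7°) = (0.5693, 0.8221). D is at the origin and N lies 36.6 along u from D, so N = 36.6·u = (30.09, -20.84). Tangency of A1 to both parallel lines with radius 5.8 puts G and M at D ± 5.8·n: G = (3.302, 4.768), M = (-3.302, -4.768). Equal radii place L and S the same way about N: L = N + 5.8·n = (33.39, -16.07), S = N − 5.8·n = (26.79, -25.60). Then cos ∠NML = MN·ML / (|MN||ML|), giving 8.581°.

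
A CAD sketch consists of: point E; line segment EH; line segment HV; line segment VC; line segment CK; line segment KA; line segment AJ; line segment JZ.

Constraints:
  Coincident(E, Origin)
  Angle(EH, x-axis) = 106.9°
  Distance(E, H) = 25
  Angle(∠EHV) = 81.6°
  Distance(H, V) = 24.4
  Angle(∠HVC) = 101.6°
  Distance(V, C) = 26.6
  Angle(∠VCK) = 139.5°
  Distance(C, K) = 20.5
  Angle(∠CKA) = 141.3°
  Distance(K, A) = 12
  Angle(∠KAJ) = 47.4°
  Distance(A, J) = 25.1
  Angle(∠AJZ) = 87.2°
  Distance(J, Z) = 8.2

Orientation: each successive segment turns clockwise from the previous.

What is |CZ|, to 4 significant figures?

5.255

∠KAJ = 47.4° gives AJ at 78.30° from the x-axis; with |AJ| = 25.1, J = (13.65, 1.749). ∠AJZ = 87.2° gives JZ at -14.50° from the x-axis; with |JZ| = 8.2, Z = (21.59, -0.3044). Then |CZ| = |Z − C| = 5.255.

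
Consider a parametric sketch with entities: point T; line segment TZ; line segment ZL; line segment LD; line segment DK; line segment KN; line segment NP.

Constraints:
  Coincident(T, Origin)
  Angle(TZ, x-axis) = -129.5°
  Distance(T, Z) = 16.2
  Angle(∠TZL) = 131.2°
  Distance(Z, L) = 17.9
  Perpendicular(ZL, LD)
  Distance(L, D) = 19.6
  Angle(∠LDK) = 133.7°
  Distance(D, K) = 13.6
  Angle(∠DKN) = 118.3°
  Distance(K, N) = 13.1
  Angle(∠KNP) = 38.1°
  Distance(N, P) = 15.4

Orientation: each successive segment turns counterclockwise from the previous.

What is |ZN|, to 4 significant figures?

25.33

T is at the origin; TZ runs at -129.5° with length 16.2, so Z = (-10.30, -12.50). ∠TZL = 131.2° gives ZL at -80.70° from the x-axis; with |ZL| = 17.9, L = (-7.412, -30.17). ZL ⟂ LD, so LD runs at 9.300°; with |LD| = 19.6, D = (11.93, -27.00). ∠LDK = 133.7° gives DK at 55.60° from the x-axis; with |DK| = 13.6, K = (19.61, -15.78). ∠DKN = 118.3° gives KN at 117.3° from the x-axis; with |KN| = 13.1, N = (13.61, -4.135). Then |ZN| = |N − Z| = 25.33.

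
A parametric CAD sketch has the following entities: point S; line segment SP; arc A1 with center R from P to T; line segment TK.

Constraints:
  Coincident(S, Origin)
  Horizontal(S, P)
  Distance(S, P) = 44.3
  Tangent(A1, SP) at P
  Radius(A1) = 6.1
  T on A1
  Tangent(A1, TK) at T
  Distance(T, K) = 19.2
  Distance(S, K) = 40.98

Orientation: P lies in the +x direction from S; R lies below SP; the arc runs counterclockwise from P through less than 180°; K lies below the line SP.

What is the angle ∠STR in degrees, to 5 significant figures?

172.89°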